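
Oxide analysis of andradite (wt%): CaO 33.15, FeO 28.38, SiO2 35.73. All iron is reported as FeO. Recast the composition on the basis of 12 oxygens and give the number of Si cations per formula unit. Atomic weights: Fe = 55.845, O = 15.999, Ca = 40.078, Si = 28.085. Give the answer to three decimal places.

CaO: 33.15/56.077 = 0.59115 mol → 0.59115 mol Ca, 0.59115 mol O.
FeO: 28.38/71.844 = 0.39502 mol → 0.39502 mol Fe, 0.39502 mol O.
SiO2: 35.73/60.083 = 0.59468 mol → 0.59468 mol Si, 1.18936 mol O.
Total oxygen = 2.17553 mol. Normalization factor = 12/2.17553 = 5.51590.
Si per 12 O = 0.59468 × 5.51590 = 3.280.

3.280 Si apfu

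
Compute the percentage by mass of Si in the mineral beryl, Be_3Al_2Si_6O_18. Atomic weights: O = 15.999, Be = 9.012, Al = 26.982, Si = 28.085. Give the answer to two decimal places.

M(Be_3Al_2Si_6O_18) = 537.492 g/mol.
Si contributes 6 × 28.085 = 168.510 g per mole.
168.510/537.492 = 0.3135 → 31.35%.

31.35 mass %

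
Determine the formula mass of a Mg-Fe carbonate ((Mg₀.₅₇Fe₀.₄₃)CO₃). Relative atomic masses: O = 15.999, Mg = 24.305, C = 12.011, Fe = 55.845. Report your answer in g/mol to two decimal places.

97.88 g/mol

M = 0.57(24.305) + 0.43(55.845) + 1(12.011) + 3(15.999)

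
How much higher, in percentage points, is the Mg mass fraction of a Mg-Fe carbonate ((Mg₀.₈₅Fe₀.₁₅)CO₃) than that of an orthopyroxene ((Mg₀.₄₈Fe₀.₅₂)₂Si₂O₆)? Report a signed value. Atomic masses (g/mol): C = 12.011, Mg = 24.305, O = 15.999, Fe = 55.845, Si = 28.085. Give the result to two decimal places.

13.21 percentage points

First mineral: 20.659 g Mg in 89.044 g formula = 23.20 wt% Mg.
Second mineral: 23.333 g Mg in 233.576 g formula = 9.99 wt% Mg.
23.20% − 9.99% gives a difference of 13.21 percentage points.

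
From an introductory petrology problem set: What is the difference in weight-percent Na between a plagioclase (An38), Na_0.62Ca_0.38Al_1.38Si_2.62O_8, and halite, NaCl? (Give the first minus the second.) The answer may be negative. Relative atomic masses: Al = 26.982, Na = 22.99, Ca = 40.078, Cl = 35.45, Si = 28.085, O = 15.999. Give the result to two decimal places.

Na in Na_0.62Ca_0.38Al_1.38Si_2.62O_8: molar mass 268.293 g/mol; 0.62×22.99 = 14.254 g → 5.31 wt%.
Na in NaCl: molar mass 58.440 g/mol; 1×22.99 = 22.990 g → 39.34 wt%.
Difference = 5.31 − 39.34 = -34.03 percentage points.

-34.03 percentage points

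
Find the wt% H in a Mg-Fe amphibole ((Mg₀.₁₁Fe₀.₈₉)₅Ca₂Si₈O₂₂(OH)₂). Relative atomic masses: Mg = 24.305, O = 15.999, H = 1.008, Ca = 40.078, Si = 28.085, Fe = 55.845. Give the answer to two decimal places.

0.21 wt%

Molar mass of (Mg₀.₁₁Fe₀.₈₉)₅Ca₂Si₈O₂₂(OH)₂: 0.55·24.305 + 4.45·55.845 + 2·40.078 + 8·28.085 + 24·15.999 + 2·1.008 = 952.706 g/mol.
Mass of H per formula unit: 2 × 1.008 = 2.016 g.
Weight fraction H = 2.016 / 952.706 = 0.0021.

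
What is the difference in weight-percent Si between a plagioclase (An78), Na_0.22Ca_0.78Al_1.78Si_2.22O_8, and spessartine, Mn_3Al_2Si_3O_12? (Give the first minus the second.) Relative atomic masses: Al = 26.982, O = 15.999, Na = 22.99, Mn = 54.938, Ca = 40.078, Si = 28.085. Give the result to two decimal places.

5.68 percentage points

First mineral: 62.349 g Si in 274.687 g formula = 22.70 wt% Si.
Second mineral: 84.255 g Si in 495.021 g formula = 17.02 wt% Si.
22.70% − 17.02% gives a difference of 5.68 percentage points.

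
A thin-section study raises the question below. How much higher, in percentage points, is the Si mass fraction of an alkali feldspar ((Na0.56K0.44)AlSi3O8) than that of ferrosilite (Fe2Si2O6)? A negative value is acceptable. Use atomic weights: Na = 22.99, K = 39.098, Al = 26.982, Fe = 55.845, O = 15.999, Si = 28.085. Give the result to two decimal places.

10.00 percentage points

Si in (Na0.56K0.44)AlSi3O8: molar mass 269.307 g/mol; 3×28.085 = 84.255 g → 31.29 wt%.
Si in Fe2Si2O6: molar mass 263.854 g/mol; 2×28.085 = 56.170 g → 21.29 wt%.
Difference = 31.29 − 21.29 = 10.00 percentage points.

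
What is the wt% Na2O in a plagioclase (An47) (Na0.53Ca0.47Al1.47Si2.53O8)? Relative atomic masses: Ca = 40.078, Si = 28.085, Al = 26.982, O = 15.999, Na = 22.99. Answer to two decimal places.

6.09 wt%

Molar mass of Na0.53Ca0.47Al1.47Si2.53O8 = 0.53×22.99 + 0.47×40.078 + 1.47×26.982 + 2.53×28.085 + 8×15.999 = 269.732 g/mol.
Each formula unit contains 0.53 Na, equivalent to 0.53/2 = 0.2650 mol Na2O.
M(Na2O) = 2×22.99 + 1×15.999 = 61.979 g/mol.
Mass of Na2O per formula unit = 0.2650 × 61.979 = 16.424 g.
Na2O wt% = 16.424 / 269.732 × 100 = 6.09%.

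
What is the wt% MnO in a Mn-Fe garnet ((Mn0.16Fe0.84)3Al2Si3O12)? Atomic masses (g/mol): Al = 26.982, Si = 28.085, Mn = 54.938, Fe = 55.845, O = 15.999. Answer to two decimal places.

Molar mass of (Mn0.16Fe0.84)3Al2Si3O12 = 0.48*54.938 + 2.52*55.845 + 2*26.982 + 3*28.085 + 12*15.999 = 497.307 g/mol.
Each formula unit contains 0.48 Mn, equivalent to 0.48/1 = 0.4800 mol MnO.
M(MnO) = 1×54.938 + 1×15.999 = 70.937 g/mol.
Mass of MnO per formula unit = 0.4800 × 70.937 = 34.050 g.
MnO wt% = 34.050 / 497.307 × 100 = 6.85%.

6.85 wt%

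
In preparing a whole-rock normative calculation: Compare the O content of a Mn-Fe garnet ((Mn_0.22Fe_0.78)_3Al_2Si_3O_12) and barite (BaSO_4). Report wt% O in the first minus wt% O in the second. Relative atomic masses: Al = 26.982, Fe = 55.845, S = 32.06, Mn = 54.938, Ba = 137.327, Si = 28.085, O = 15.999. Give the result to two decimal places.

11.20 percentage points

M((Mn_0.22Fe_0.78)_3Al_2Si_3O_12) = 497.143 g/mol, so wt% O = 191.988/497.143 × 100 = 38.62%.
M(BaSO_4) = 233.383 g/mol, so wt% O = 63.996/233.383 × 100 = 27.42%.
38.62 − 27.42 = 11.20 pp.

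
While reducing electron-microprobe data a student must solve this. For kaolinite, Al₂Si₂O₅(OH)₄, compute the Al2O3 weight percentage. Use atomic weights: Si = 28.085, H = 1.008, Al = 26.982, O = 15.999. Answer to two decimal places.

39.50 wt%

Formula mass = 258.157 g/mol.
2 Al → 1.0000 mol Al2O3 per formula unit; M(Al2O3) = 101.961, so Al2O3 mass = 101.961 g.
101.961/258.157 × 100 = 39.50 wt%.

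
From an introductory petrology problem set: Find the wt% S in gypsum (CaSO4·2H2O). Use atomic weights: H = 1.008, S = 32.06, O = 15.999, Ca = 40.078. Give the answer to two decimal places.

Formula mass = 1×40.078 + 1×32.06 + 6×15.999 + 4×1.008 = 172.164 g/mol, of which 32.060 g is S.
So S makes up 32.060/172.164 = 0.1862 of the mass, i.e. 18.62%.

18.62 wt%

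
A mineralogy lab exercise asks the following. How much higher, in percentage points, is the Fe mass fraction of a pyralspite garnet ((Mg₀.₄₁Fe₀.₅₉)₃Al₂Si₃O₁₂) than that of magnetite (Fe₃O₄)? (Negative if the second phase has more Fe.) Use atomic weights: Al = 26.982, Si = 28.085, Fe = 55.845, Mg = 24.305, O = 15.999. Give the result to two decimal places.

First mineral: 98.846 g Fe in 458.948 g formula = 21.54 wt% Fe.
Second mineral: 167.535 g Fe in 231.531 g formula = 72.36 wt% Fe.
21.54% − 72.36% gives a difference of -50.82 percentage points.

-50.82 percentage points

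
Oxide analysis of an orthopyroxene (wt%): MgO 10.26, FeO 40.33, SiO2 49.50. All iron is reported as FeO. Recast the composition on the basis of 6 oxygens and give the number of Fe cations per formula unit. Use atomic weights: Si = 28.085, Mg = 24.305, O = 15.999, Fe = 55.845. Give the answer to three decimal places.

1.367 Fe apfu

MgO (M=40.304): mol = 0.25457; Mg = 0.25457, O = 0.25457.
FeO (M=71.844): mol = 0.56136; Fe = 0.56136, O = 0.56136.
SiO2 (M=60.083): mol = 0.82386; Si = 0.82386, O = 1.64772.
ΣO = 2.46365; factor = 6/ΣO = 2.43541.
Fe apfu = 0.56136 × 2.43541 = 1.367.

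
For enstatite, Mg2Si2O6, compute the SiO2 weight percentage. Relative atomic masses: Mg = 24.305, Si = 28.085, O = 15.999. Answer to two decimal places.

M(Mg2Si2O6) = 200.774 g/mol; M(SiO2) = 60.083 g/mol.
Moles SiO2 per formula unit = 2 Si ÷ 1 = 2.0000.
SiO2 fraction = (2.0000 × 60.083) / 200.774 = 120.166/200.774 = 0.5985.

59.85 wt%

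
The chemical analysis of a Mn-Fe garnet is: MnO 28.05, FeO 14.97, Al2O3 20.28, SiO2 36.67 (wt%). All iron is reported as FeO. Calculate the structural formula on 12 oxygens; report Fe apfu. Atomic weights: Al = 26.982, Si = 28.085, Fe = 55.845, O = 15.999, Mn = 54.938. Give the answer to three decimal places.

28.05 wt% MnO ÷ 70.937 g/mol = 0.39542 mol, giving 0.39542 Mn and 0.39542 O.
14.97 wt% FeO ÷ 71.844 g/mol = 0.20837 mol, giving 0.20837 Fe and 0.20837 O.
20.28 wt% Al2O3 ÷ 101.961 g/mol = 0.19890 mol, giving 0.39780 Al and 0.59670 O.
36.67 wt% SiO2 ÷ 60.083 g/mol = 0.61032 mol, giving 0.61032 Si and 1.22064 O.
Oxygen sums to 2.42113; scaling by 12/2.42113 = 4.95636 puts the formula on 12 O.
Fe: 0.20837 × 4.95636 = 1.033 atoms per formula unit.

1.033 Fe apfu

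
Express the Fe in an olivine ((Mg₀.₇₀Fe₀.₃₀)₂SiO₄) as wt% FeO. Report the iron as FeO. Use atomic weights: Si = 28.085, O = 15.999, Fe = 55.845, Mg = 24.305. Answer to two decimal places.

M((Mg₀.₇₀Fe₀.₃₀)₂SiO₄) = 159.615 g/mol; M(FeO) = 71.844 g/mol.
Moles FeO per formula unit = 0.60 Fe ÷ 1 = 0.6000.
FeO fraction = (0.6000 × 71.844) / 159.615 = 43.106/159.615 = 0.2701.

27.01 wt%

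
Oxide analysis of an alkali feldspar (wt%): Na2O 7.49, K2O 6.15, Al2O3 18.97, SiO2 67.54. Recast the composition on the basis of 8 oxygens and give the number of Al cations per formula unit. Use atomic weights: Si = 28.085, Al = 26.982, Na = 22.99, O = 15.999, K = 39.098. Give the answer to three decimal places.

0.995 Al apfu

7.49 wt% Na2O ÷ 61.979 g/mol = 0.12085 mol, giving 0.24170 Na and 0.12085 O.
6.15 wt% K2O ÷ 94.195 g/mol = 0.06529 mol, giving 0.13058 K and 0.06529 O.
18.97 wt% Al2O3 ÷ 101.961 g/mol = 0.18605 mol, giving 0.37210 Al and 0.55815 O.
67.54 wt% SiO2 ÷ 60.083 g/mol = 1.12411 mol, giving 1.12411 Si and 2.24822 O.
Oxygen sums to 2.99251; scaling by 8/2.99251 = 2.67334 puts the formula on 8 O.
Al: 0.37210 × 2.67334 = 0.995 atoms per formula unit.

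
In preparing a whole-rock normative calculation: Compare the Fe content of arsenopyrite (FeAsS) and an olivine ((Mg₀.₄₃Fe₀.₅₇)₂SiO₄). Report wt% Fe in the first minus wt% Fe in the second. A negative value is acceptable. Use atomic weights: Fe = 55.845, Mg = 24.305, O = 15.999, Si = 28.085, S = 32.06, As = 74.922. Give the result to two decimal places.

Fe in FeAsS: molar mass 162.827 g/mol; 1×55.845 = 55.845 g → 34.30 wt%.
Fe in (Mg₀.₄₃Fe₀.₅₇)₂SiO₄: molar mass 176.647 g/mol; 1.14×55.845 = 63.663 g → 36.04 wt%.
Difference = 34.30 − 36.04 = -1.74 percentage points.

-1.74 percentage points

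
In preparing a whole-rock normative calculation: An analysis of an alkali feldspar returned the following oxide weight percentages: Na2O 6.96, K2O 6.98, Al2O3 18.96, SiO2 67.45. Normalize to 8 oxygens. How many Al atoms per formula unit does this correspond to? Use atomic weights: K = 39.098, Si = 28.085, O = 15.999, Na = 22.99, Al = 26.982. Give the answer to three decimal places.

6.96 wt% Na2O ÷ 61.979 g/mol = 0.11230 mol, giving 0.22460 Na and 0.11230 O.
6.98 wt% K2O ÷ 94.195 g/mol = 0.07410 mol, giving 0.14820 K and 0.07410 O.
18.96 wt% Al2O3 ÷ 101.961 g/mol = 0.18595 mol, giving 0.37190 Al and 0.55785 O.
67.45 wt% SiO2 ÷ 60.083 g/mol = 1.12261 mol, giving 1.12261 Si and 2.24522 O.
Oxygen sums to 2.98947; scaling by 8/2.98947 = 2.67606 puts the formula on 8 O.
Al: 0.37190 × 2.67606 = 0.995 atoms per formula unit.

0.995 Al apfu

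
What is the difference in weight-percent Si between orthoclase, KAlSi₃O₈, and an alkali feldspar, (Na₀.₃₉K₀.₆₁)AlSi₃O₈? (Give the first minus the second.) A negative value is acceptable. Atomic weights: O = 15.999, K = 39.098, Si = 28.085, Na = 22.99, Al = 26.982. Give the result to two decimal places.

-0.70 percentage points

Si in KAlSi₃O₈: molar mass 278.327 g/mol; 3×28.085 = 84.255 g → 30.27 wt%.
Si in (Na₀.₃₉K₀.₆₁)AlSi₃O₈: molar mass 272.045 g/mol; 3×28.085 = 84.255 g → 30.97 wt%.
Difference = 30.27 − 30.97 = -0.70 percentage points.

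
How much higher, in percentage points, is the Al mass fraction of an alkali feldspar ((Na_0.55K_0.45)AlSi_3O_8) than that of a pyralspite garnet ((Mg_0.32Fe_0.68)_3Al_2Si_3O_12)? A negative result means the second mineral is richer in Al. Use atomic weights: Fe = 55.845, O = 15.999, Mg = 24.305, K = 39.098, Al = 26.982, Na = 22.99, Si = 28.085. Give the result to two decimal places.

M((Na_0.55K_0.45)AlSi_3O_8) = 269.468 g/mol, so wt% Al = 26.982/269.468 × 100 = 10.01%.
M((Mg_0.32Fe_0.68)_3Al_2Si_3O_12) = 467.464 g/mol, so wt% Al = 53.964/467.464 × 100 = 11.54%.
10.01 − 11.54 = -1.53 pp.

-1.53 percentage points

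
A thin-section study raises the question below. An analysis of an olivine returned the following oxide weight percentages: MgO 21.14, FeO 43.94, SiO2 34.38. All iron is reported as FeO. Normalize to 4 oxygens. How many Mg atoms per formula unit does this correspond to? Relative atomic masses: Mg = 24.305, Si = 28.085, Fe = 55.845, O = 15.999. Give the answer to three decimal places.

MgO (M=40.304): mol = 0.52451; Mg = 0.52451, O = 0.52451.
FeO (M=71.844): mol = 0.61160; Fe = 0.61160, O = 0.61160.
SiO2 (M=60.083): mol = 0.57221; Si = 0.57221, O = 1.14442.
ΣO = 2.28053; factor = 4/ΣO = 1.75398.
Mg apfu = 0.52451 × 1.75398 = 0.920.

0.920 Mg apfu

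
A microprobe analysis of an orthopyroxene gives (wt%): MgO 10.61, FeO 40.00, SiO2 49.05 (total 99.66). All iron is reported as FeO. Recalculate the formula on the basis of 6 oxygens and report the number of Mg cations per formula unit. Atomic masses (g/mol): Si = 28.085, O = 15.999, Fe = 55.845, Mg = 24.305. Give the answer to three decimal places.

10.61 wt% MgO ÷ 40.304 g/mol = 0.26325 mol, giving 0.26325 Mg and 0.26325 O.
40.00 wt% FeO ÷ 71.844 g/mol = 0.55676 mol, giving 0.55676 Fe and 0.55676 O.
49.05 wt% SiO2 ÷ 60.083 g/mol = 0.81637 mol, giving 0.81637 Si and 1.63274 O.
Oxygen sums to 2.45275; scaling by 6/2.45275 = 2.44623 puts the formula on 6 O.
Mg: 0.26325 × 2.44623 = 0.644 atoms per formula unit.

0.644 Mg apfu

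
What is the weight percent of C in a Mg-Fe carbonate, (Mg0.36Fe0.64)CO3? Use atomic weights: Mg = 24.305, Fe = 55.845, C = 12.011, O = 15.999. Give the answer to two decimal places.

Formula mass = 0.36×24.305 + 0.64×55.845 + 1×12.011 + 3×15.999 = 104.499 g/mol, of which 12.011 g is C.
So C makes up 12.011/104.499 = 0.1149 of the mass, i.e. 11.49%.

11.49 weight percent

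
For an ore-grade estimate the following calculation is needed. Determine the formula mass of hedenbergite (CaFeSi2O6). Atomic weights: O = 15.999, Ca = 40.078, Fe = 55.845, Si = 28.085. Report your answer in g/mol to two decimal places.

The formula mass is the sum 1*40.078 + 1*55.845 + 2*28.085 + 6*15.999.

248.09 g/mol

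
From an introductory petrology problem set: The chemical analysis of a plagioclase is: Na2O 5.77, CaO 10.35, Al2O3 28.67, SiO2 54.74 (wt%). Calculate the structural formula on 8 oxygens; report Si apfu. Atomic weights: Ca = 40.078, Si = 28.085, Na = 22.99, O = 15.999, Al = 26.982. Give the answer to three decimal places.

Na2O: 5.77/61.979 = 0.09310 mol → 0.18620 mol Na, 0.09310 mol O.
CaO: 10.35/56.077 = 0.18457 mol → 0.18457 mol Ca, 0.18457 mol O.
Al2O3: 28.67/101.961 = 0.28119 mol → 0.56238 mol Al, 0.84357 mol O.
SiO2: 54.74/60.083 = 0.91107 mol → 0.91107 mol Si, 1.82214 mol O.
Total oxygen = 2.94338 mol. Normalization factor = 8/2.94338 = 2.71796.
Si per 8 O = 0.91107 × 2.71796 = 2.476.

2.476 Si apfu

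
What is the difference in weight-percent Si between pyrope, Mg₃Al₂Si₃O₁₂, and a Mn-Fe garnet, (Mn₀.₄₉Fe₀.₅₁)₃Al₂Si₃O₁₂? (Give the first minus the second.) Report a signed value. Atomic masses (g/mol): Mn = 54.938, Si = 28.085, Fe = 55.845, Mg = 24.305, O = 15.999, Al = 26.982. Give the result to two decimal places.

3.93 percentage points

Si in Mg₃Al₂Si₃O₁₂: molar mass 403.122 g/mol; 3×28.085 = 84.255 g → 20.90 wt%.
Si in (Mn₀.₄₉Fe₀.₅₁)₃Al₂Si₃O₁₂: molar mass 496.409 g/mol; 3×28.085 = 84.255 g → 16.97 wt%.
Difference = 20.90 − 16.97 = 3.93 percentage points.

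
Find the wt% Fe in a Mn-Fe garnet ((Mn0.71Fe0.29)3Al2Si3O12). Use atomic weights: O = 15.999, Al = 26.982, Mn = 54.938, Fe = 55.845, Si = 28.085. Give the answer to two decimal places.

9.80 wt%

Formula mass = 2.13×54.938 + 0.87×55.845 + 2×26.982 + 3×28.085 + 12×15.999 = 495.810 g/mol, of which 48.585 g is Fe.
So Fe makes up 48.585/495.810 = 0.0980 of the mass, i.e. 9.80%.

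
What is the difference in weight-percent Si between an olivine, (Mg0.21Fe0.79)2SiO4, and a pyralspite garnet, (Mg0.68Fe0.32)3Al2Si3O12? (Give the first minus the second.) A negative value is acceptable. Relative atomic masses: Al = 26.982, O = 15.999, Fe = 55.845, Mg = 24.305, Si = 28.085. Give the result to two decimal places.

-4.70 percentage points

First mineral: 28.085 g Si in 190.524 g formula = 14.74 wt% Si.
Second mineral: 84.255 g Si in 433.400 g formula = 19.44 wt% Si.
14.74% − 19.44% gives a difference of -4.70 percentage points.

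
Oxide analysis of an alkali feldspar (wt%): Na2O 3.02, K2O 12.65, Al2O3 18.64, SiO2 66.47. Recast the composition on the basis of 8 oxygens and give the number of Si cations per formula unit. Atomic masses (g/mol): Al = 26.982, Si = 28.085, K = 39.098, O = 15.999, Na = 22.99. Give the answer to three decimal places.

3.006 Si apfu

Na2O (M=61.979): mol = 0.04873; Na = 0.09746, O = 0.04873.
K2O (M=94.195): mol = 0.13430; K = 0.26860, O = 0.13430.
Al2O3 (M=101.961): mol = 0.18281; Al = 0.36562, O = 0.54843.
SiO2 (M=60.083): mol = 1.10630; Si = 1.10630, O = 2.21260.
ΣO = 2.94406; factor = 8/ΣO = 2.71734.
Si apfu = 1.10630 × 2.71734 = 3.006.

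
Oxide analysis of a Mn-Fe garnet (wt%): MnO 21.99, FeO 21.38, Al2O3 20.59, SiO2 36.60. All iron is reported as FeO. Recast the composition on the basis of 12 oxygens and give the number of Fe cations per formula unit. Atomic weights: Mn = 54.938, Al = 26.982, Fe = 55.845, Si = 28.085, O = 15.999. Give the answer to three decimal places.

1.469 Fe apfu

MnO: 21.99/70.937 = 0.30999 mol → 0.30999 mol Mn, 0.30999 mol O.
FeO: 21.38/71.844 = 0.29759 mol → 0.29759 mol Fe, 0.29759 mol O.
Al2O3: 20.59/101.961 = 0.20194 mol → 0.40388 mol Al, 0.60582 mol O.
SiO2: 36.60/60.083 = 0.60916 mol → 0.60916 mol Si, 1.21832 mol O.
Total oxygen = 2.43172 mol. Normalization factor = 12/2.43172 = 4.93478.
Fe per 12 O = 0.29759 × 4.93478 = 1.469.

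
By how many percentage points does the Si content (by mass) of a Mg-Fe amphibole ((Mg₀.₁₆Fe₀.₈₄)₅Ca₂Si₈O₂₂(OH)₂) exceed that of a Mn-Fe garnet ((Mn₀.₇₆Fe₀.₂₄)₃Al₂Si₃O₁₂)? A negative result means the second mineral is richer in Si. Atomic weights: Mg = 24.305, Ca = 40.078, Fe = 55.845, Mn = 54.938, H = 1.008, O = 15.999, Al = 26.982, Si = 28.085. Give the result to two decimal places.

6.78 percentage points

M((Mg₀.₁₆Fe₀.₈₄)₅Ca₂Si₈O₂₂(OH)₂) = 944.821 g/mol, so wt% Si = 224.680/944.821 × 100 = 23.78%.
M((Mn₀.₇₆Fe₀.₂₄)₃Al₂Si₃O₁₂) = 495.674 g/mol, so wt% Si = 84.255/495.674 × 100 = 17.00%.
23.78 − 17.00 = 6.78 pp.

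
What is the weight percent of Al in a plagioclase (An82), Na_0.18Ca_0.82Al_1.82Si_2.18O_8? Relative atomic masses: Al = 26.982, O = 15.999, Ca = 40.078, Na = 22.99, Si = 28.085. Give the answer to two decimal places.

M(Na_0.18Ca_0.82Al_1.82Si_2.18O_8) = 275.327 g/mol.
Al contributes 1.82 × 26.982 = 49.107 g per mole.
49.107/275.327 = 0.1784 → 17.84%.

17.84 wt%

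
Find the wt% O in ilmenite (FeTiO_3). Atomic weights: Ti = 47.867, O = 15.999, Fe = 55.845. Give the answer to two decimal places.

31.64 weight percent

M(FeTiO_3) = 151.709 g/mol.
O contributes 3 × 15.999 = 47.997 g per mole.
47.997/151.709 = 0.3164 → 31.64%.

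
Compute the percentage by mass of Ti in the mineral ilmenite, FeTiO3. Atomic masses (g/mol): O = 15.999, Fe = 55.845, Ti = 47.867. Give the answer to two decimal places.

31.55 wt%

Molar mass of FeTiO3: 1·55.845 + 1·47.867 + 3·15.999 = 151.709 g/mol.
Mass of Ti per formula unit: 1 × 47.867 = 47.867 g.
Weight fraction Ti = 47.867 / 151.709 = 0.3155.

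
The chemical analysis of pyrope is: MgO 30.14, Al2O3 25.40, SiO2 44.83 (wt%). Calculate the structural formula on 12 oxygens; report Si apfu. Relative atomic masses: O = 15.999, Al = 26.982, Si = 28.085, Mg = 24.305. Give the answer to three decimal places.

2.997 Si apfu

MgO: 30.14/40.304 = 0.74782 mol → 0.74782 mol Mg, 0.74782 mol O.
Al2O3: 25.40/101.961 = 0.24911 mol → 0.49822 mol Al, 0.74733 mol O.
SiO2: 44.83/60.083 = 0.74613 mol → 0.74613 mol Si, 1.49226 mol O.
Total oxygen = 2.98741 mol. Normalization factor = 12/2.98741 = 4.01686.
Si per 12 O = 0.74613 × 4.01686 = 2.997.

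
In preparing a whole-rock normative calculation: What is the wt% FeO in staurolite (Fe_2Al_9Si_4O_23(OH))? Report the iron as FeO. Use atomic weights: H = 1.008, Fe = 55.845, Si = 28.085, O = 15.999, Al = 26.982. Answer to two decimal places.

Molar mass of Fe_2Al_9Si_4O_23(OH) = 2*55.845 + 9*26.982 + 4*28.085 + 24*15.999 + 1*1.008 = 851.852 g/mol.
Each formula unit contains 2 Fe, equivalent to 2/1 = 2.0000 mol FeO.
M(FeO) = 1×55.845 + 1×15.999 = 71.844 g/mol.
Mass of FeO per formula unit = 2.0000 × 71.844 = 143.688 g.
FeO wt% = 143.688 / 851.852 × 100 = 16.87%.

16.87 wt%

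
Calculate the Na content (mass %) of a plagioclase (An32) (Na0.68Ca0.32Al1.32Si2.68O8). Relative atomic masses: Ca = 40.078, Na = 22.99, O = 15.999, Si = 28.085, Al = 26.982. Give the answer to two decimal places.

5.85 mass %

M(Na0.68Ca0.32Al1.32Si2.68O8) = 267.334 g/mol.
Na contributes 0.68 × 22.99 = 15.633 g per mole.
15.633/267.334 = 0.0585 → 5.85%.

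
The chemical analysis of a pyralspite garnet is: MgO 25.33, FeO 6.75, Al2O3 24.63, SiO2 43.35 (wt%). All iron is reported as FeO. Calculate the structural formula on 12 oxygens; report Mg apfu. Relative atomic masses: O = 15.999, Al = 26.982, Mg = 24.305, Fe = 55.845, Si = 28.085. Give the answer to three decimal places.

MgO: 25.33/40.304 = 0.62847 mol → 0.62847 mol Mg, 0.62847 mol O.
FeO: 6.75/71.844 = 0.09395 mol → 0.09395 mol Fe, 0.09395 mol O.
Al2O3: 24.63/101.961 = 0.24156 mol → 0.48312 mol Al, 0.72468 mol O.
SiO2: 43.35/60.083 = 0.72150 mol → 0.72150 mol Si, 1.44300 mol O.
Total oxygen = 2.89010 mol. Normalization factor = 12/2.89010 = 4.15211.
Mg per 12 O = 0.62847 × 4.15211 = 2.609.

2.609 Mg apfu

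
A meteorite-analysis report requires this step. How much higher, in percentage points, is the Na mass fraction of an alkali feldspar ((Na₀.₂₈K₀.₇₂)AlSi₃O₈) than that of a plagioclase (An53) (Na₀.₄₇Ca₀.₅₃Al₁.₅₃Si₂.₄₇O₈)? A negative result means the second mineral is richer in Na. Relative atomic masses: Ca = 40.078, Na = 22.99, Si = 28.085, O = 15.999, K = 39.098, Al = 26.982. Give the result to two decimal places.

First mineral: 6.437 g Na in 273.817 g formula = 2.35 wt% Na.
Second mineral: 10.805 g Na in 270.691 g formula = 3.99 wt% Na.
2.35% − 3.99% gives a difference of -1.64 percentage points.

-1.64 percentage points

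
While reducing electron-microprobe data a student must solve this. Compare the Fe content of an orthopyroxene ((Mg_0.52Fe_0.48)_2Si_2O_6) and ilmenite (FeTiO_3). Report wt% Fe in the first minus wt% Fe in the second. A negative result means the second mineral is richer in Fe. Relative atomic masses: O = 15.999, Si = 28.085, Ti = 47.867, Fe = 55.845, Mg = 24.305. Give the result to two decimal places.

M((Mg_0.52Fe_0.48)_2Si_2O_6) = 231.052 g/mol, so wt% Fe = 53.611/231.052 × 100 = 23.20%.
M(FeTiO_3) = 151.709 g/mol, so wt% Fe = 55.845/151.709 × 100 = 36.81%.
23.20 − 36.81 = -13.61 pp.

-13.61 percentage points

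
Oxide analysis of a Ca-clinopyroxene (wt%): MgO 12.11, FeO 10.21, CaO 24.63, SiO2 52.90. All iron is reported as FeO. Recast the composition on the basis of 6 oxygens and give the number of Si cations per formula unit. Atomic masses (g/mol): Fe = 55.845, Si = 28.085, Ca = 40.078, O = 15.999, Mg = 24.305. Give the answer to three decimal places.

1.999 Si apfu

12.11 wt% MgO ÷ 40.304 g/mol = 0.30047 mol, giving 0.30047 Mg and 0.30047 O.
10.21 wt% FeO ÷ 71.844 g/mol = 0.14211 mol, giving 0.14211 Fe and 0.14211 O.
24.63 wt% CaO ÷ 56.077 g/mol = 0.43922 mol, giving 0.43922 Ca and 0.43922 O.
52.90 wt% SiO2 ÷ 60.083 g/mol = 0.88045 mol, giving 0.88045 Si and 1.76090 O.
Oxygen sums to 2.64270; scaling by 6/2.64270 = 2.27041 puts the formula on 6 O.
Si: 0.88045 × 2.27041 = 1.999 atoms per formula unit.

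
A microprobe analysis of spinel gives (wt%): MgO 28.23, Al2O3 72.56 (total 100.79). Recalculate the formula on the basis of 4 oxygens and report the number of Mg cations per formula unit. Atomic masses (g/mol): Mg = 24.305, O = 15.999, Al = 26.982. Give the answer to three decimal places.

0.988 Mg apfu

28.23 wt% MgO ÷ 40.304 g/mol = 0.70043 mol, giving 0.70043 Mg and 0.70043 O.
72.56 wt% Al2O3 ÷ 101.961 g/mol = 0.71164 mol, giving 1.42328 Al and 2.13492 O.
Oxygen sums to 2.83535; scaling by 4/2.83535 = 1.41076 puts the formula on 4 O.
Mg: 0.70043 × 1.41076 = 0.988 atoms per formula unit.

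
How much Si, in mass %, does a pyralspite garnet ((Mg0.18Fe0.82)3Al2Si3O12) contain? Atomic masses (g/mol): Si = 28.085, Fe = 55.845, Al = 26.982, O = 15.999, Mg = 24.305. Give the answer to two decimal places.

Formula mass = 0.54·24.305 + 2.46·55.845 + 2·26.982 + 3·28.085 + 12·15.999 = 480.710 g/mol, of which 84.255 g is Si.
So Si makes up 84.255/480.710 = 0.1753 of the mass, i.e. 17.53%.

17.53 mass %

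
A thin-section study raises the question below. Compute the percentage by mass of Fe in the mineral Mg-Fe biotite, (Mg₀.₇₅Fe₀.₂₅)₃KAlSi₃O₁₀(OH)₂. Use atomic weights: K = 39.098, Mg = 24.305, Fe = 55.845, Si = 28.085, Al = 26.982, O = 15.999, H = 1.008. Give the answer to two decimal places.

9.50 weight percent

Molar mass of (Mg₀.₇₅Fe₀.₂₅)₃KAlSi₃O₁₀(OH)₂: 2.25·24.305 + 0.75·55.845 + 1·39.098 + 1·26.982 + 3·28.085 + 12·15.999 + 2·1.008 = 440.909 g/mol.
Mass of Fe per formula unit: 0.75 × 55.845 = 41.884 g.
Weight fraction Fe = 41.884 / 440.909 = 0.0950.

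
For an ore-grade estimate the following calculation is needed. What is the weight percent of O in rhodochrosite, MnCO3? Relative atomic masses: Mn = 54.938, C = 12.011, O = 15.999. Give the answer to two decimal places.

41.76 weight percent

M(MnCO3) = 114.946 g/mol.
O contributes 3 × 15.999 = 47.997 g per mole.
47.997/114.946 = 0.4176 → 41.76%.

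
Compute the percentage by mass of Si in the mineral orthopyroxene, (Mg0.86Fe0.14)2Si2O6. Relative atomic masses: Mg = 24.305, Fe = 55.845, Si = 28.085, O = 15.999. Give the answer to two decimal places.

26.80 wt%

Formula mass = 1.72*24.305 + 0.28*55.845 + 2*28.085 + 6*15.999 = 209.605 g/mol, of which 56.170 g is Si.
So Si makes up 56.170/209.605 = 0.2680 of the mass, i.e. 26.80%.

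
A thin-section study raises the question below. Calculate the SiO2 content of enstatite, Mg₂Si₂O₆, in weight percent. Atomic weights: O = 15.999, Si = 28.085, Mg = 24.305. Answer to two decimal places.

59.85 wt%

M(Mg₂Si₂O₆) = 200.774 g/mol; M(SiO2) = 60.083 g/mol.
Moles SiO2 per formula unit = 2 Si ÷ 1 = 2.0000.
SiO2 fraction = (2.0000 × 60.083) / 200.774 = 120.166/200.774 = 0.5985.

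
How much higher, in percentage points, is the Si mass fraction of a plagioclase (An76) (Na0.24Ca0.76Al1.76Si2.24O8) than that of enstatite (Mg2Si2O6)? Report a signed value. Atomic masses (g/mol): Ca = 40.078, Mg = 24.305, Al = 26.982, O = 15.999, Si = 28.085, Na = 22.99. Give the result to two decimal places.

Si in Na0.24Ca0.76Al1.76Si2.24O8: molar mass 274.368 g/mol; 2.24×28.085 = 62.910 g → 22.93 wt%.
Si in Mg2Si2O6: molar mass 200.774 g/mol; 2×28.085 = 56.170 g → 27.98 wt%.
Difference = 22.93 − 27.98 = -5.05 percentage points.

-5.05 percentage points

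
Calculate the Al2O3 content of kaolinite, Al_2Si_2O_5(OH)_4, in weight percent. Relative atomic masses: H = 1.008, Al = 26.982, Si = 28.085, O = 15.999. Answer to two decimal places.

39.50 wt%

M(Al_2Si_2O_5(OH)_4) = 258.157 g/mol; M(Al2O3) = 101.961 g/mol.
Moles Al2O3 per formula unit = 2 Al ÷ 2 = 1.0000.
Al2O3 fraction = (1.0000 × 101.961) / 258.157 = 101.961/258.157 = 0.3950.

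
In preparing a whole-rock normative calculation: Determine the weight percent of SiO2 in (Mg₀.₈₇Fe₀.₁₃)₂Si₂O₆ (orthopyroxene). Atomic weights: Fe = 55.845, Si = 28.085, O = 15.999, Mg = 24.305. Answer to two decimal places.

M((Mg₀.₈₇Fe₀.₁₃)₂Si₂O₆) = 208.974 g/mol; M(SiO2) = 60.083 g/mol.
Moles SiO2 per formula unit = 2 Si ÷ 1 = 2.0000.
SiO2 fraction = (2.0000 × 60.083) / 208.974 = 120.166/208.974 = 0.5750.

57.50 wt%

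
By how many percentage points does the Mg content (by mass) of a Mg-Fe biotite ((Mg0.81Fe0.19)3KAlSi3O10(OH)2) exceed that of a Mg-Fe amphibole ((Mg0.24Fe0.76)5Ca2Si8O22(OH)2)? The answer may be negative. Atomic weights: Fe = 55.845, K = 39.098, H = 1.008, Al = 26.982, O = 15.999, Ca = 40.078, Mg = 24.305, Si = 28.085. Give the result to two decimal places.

10.44 percentage points

First mineral: 59.061 g Mg in 435.232 g formula = 13.57 wt% Mg.
Second mineral: 29.166 g Mg in 932.205 g formula = 3.13 wt% Mg.
13.57% − 3.13% gives a difference of 10.44 percentage points.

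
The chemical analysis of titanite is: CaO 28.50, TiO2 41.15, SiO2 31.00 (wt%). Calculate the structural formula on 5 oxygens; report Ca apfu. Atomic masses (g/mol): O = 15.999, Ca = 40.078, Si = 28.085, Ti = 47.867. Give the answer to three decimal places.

CaO: 28.50/56.077 = 0.50823 mol → 0.50823 mol Ca, 0.50823 mol O.
TiO2: 41.15/79.865 = 0.51524 mol → 0.51524 mol Ti, 1.03048 mol O.
SiO2: 31.00/60.083 = 0.51595 mol → 0.51595 mol Si, 1.03190 mol O.
Total oxygen = 2.57061 mol. Normalization factor = 5/2.57061 = 1.94506.
Ca per 5 O = 0.50823 × 1.94506 = 0.989.

0.989 Ca apfu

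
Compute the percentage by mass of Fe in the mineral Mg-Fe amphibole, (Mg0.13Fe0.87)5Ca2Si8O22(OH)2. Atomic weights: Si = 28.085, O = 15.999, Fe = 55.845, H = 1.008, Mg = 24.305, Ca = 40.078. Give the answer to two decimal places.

25.58 wt%

M((Mg0.13Fe0.87)5Ca2Si8O22(OH)2) = 949.552 g/mol.
Fe contributes 4.35 × 55.845 = 242.926 g per mole.
242.926/949.552 = 0.2558 → 25.58%.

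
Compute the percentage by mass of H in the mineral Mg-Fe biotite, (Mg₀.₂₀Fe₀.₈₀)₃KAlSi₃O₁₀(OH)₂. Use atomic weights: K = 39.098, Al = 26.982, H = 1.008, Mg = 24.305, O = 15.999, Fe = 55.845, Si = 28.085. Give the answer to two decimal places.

0.41 wt%

Molar mass of (Mg₀.₂₀Fe₀.₈₀)₃KAlSi₃O₁₀(OH)₂: 0.60*24.305 + 2.40*55.845 + 1*39.098 + 1*26.982 + 3*28.085 + 12*15.999 + 2*1.008 = 492.950 g/mol.
Mass of H per formula unit: 2 × 1.008 = 2.016 g.
Weight fraction H = 2.016 / 492.950 = 0.0041.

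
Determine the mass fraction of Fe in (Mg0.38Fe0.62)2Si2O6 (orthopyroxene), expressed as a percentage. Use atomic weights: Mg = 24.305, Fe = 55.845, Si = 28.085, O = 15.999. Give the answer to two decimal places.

Molar mass of (Mg0.38Fe0.62)2Si2O6: 0.76·24.305 + 1.24·55.845 + 2·28.085 + 6·15.999 = 239.884 g/mol.
Mass of Fe per formula unit: 1.24 × 55.845 = 69.248 g.
Weight fraction Fe = 69.248 / 239.884 = 0.2887.

28.87 mass %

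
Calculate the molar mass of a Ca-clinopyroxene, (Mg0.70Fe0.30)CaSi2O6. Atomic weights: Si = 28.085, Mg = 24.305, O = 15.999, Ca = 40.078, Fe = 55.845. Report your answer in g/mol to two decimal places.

226.01 g/mol

M = 0.70·24.305 + 0.30·55.845 + 1·40.078 + 2·28.085 + 6·15.999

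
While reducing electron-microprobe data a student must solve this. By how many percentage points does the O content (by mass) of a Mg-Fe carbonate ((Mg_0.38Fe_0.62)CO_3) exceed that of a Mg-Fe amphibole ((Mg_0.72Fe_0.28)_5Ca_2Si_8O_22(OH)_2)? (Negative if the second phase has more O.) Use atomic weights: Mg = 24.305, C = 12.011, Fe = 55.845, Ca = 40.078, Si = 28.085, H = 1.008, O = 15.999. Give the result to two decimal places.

First mineral: 47.997 g O in 103.868 g formula = 46.21 wt% O.
Second mineral: 383.976 g O in 856.509 g formula = 44.83 wt% O.
46.21% − 44.83% gives a difference of 1.38 percentage points.

1.38 percentage points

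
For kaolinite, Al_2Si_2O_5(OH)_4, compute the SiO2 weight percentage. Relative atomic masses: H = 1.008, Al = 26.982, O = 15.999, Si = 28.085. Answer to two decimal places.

Formula mass = 258.157 g/mol.
2 Si → 2.0000 mol SiO2 per formula unit; M(SiO2) = 60.083, so SiO2 mass = 120.166 g.
120.166/258.157 × 100 = 46.55 wt%.

46.55 wt%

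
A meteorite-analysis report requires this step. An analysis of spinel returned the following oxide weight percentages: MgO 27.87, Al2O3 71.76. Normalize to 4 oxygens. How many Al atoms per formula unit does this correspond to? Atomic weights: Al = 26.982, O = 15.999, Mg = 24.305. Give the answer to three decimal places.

2.009 Al apfu

MgO: 27.87/40.304 = 0.69149 mol → 0.69149 mol Mg, 0.69149 mol O.
Al2O3: 71.76/101.961 = 0.70380 mol → 1.40760 mol Al, 2.11140 mol O.
Total oxygen = 2.80289 mol. Normalization factor = 4/2.80289 = 1.42710.
Al per 4 O = 1.40760 × 1.42710 = 2.009.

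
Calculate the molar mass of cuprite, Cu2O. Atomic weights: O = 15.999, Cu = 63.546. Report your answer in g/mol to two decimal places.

143.09 g/mol

Cu: 2 × 63.546 = 127.0920
O: 1 × 15.999 = 15.9990
Summing the contributions gives the formula mass.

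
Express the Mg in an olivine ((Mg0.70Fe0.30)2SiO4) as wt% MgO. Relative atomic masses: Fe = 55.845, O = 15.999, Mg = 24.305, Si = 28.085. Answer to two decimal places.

35.35 wt%

Molar mass of (Mg0.70Fe0.30)2SiO4 = 1.40×24.305 + 0.60×55.845 + 1×28.085 + 4×15.999 = 159.615 g/mol.
Each formula unit contains 1.40 Mg, equivalent to 1.40/1 = 1.4000 mol MgO.
M(MgO) = 1×24.305 + 1×15.999 = 40.304 g/mol.
Mass of MgO per formula unit = 1.4000 × 40.304 = 56.426 g.
MgO wt% = 56.426 / 159.615 × 100 = 35.35%.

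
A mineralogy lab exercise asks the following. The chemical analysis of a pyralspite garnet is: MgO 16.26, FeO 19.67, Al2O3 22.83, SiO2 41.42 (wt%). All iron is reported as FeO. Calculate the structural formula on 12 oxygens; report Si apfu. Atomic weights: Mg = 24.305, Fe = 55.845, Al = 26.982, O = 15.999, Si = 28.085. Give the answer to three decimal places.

3.033 Si apfu

16.26 wt% MgO ÷ 40.304 g/mol = 0.40343 mol, giving 0.40343 Mg and 0.40343 O.
19.67 wt% FeO ÷ 71.844 g/mol = 0.27379 mol, giving 0.27379 Fe and 0.27379 O.
22.83 wt% Al2O3 ÷ 101.961 g/mol = 0.22391 mol, giving 0.44782 Al and 0.67173 O.
41.42 wt% SiO2 ÷ 60.083 g/mol = 0.68938 mol, giving 0.68938 Si and 1.37876 O.
Oxygen sums to 2.72771; scaling by 12/2.72771 = 4.39929 puts the formula on 12 O.
Si: 0.68938 × 4.39929 = 3.033 atoms per formula unit.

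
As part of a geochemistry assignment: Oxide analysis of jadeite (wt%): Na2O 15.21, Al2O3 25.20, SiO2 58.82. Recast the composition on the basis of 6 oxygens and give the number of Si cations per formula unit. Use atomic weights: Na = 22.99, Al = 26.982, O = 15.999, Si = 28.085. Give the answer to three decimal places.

15.21 wt% Na2O ÷ 61.979 g/mol = 0.24541 mol, giving 0.49082 Na and 0.24541 O.
25.20 wt% Al2O3 ÷ 101.961 g/mol = 0.24715 mol, giving 0.49430 Al and 0.74145 O.
58.82 wt% SiO2 ÷ 60.083 g/mol = 0.97898 mol, giving 0.97898 Si and 1.95796 O.
Oxygen sums to 2.94482; scaling by 6/2.94482 = 2.03748 puts the formula on 6 O.
Si: 0.97898 × 2.03748 = 1.995 atoms per formula unit.

1.995 Si apfu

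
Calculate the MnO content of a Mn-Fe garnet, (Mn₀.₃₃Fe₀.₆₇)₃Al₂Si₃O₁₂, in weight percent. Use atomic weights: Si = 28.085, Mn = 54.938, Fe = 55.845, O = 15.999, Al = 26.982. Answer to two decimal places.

14.13 wt%

Formula mass = 496.844 g/mol.
0.99 Mn → 0.9900 mol MnO per formula unit; M(MnO) = 70.937, so MnO mass = 70.228 g.
70.228/496.844 × 100 = 14.13 wt%.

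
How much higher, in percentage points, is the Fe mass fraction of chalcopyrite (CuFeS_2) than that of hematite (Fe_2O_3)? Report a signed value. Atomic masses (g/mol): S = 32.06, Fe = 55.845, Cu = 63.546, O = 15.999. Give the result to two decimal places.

-39.51 percentage points

M(CuFeS_2) = 183.511 g/mol, so wt% Fe = 55.845/183.511 × 100 = 30.43%.
M(Fe_2O_3) = 159.687 g/mol, so wt% Fe = 111.690/159.687 × 100 = 69.94%.
30.43 − 69.94 = -39.51 pp.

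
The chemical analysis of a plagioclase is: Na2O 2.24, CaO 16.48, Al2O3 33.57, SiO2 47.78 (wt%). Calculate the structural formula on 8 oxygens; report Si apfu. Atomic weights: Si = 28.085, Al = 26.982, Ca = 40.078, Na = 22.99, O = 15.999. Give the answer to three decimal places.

2.24 wt% Na2O ÷ 61.979 g/mol = 0.03614 mol, giving 0.07228 Na and 0.03614 O.
16.48 wt% CaO ÷ 56.077 g/mol = 0.29388 mol, giving 0.29388 Ca and 0.29388 O.
33.57 wt% Al2O3 ÷ 101.961 g/mol = 0.32924 mol, giving 0.65848 Al and 0.98772 O.
47.78 wt% SiO2 ÷ 60.083 g/mol = 0.79523 mol, giving 0.79523 Si and 1.59046 O.
Oxygen sums to 2.90820; scaling by 8/2.90820 = 2.75084 puts the formula on 8 O.
Si: 0.79523 × 2.75084 = 2.188 atoms per formula unit.

2.188 Si apfu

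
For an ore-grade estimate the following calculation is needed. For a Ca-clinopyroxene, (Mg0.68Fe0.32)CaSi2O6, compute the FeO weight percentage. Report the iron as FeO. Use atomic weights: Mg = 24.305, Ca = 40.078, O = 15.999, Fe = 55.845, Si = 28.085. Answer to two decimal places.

M((Mg0.68Fe0.32)CaSi2O6) = 226.640 g/mol; M(FeO) = 71.844 g/mol.
Moles FeO per formula unit = 0.32 Fe ÷ 1 = 0.3200.
FeO fraction = (0.3200 × 71.844) / 226.640 = 22.990/226.640 = 0.1014.

10.14 wt%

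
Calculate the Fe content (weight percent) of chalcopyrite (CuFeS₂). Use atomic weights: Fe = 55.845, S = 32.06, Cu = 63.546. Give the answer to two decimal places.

Formula mass = 1·63.546 + 1·55.845 + 2·32.06 = 183.511 g/mol, of which 55.845 g is Fe.
So Fe makes up 55.845/183.511 = 0.3043 of the mass, i.e. 30.43%.

30.43 weight percent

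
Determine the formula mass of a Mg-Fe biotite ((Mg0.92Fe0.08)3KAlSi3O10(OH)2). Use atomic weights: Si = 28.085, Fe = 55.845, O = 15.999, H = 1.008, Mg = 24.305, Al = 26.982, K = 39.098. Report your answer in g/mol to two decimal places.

424.82 g/mol

The formula mass is the sum 2.76·24.305 + 0.24·55.845 + 1·39.098 + 1·26.982 + 3·28.085 + 12·15.999 + 2·1.008.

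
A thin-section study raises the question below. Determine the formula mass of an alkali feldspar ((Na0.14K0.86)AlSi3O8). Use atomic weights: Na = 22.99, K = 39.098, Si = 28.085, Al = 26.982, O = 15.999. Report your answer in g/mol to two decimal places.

276.07 g/mol

M = 0.14·22.99 + 0.86·39.098 + 1·26.982 + 3·28.085 + 8·15.999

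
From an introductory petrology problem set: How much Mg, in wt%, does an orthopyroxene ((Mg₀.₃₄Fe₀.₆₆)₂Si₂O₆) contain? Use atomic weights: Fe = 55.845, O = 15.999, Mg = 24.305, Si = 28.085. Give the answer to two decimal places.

Molar mass of (Mg₀.₃₄Fe₀.₆₆)₂Si₂O₆: 0.68·24.305 + 1.32·55.845 + 2·28.085 + 6·15.999 = 242.407 g/mol.
Mass of Mg per formula unit: 0.68 × 24.305 = 16.527 g.
Weight fraction Mg = 16.527 / 242.407 = 0.0682.

6.82 wt%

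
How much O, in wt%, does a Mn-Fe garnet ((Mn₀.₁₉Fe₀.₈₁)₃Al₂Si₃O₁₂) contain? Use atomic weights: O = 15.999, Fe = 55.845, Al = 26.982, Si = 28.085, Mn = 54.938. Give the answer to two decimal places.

Molar mass of (Mn₀.₁₉Fe₀.₈₁)₃Al₂Si₃O₁₂: 0.57*54.938 + 2.43*55.845 + 2*26.982 + 3*28.085 + 12*15.999 = 497.225 g/mol.
Mass of O per formula unit: 12 × 15.999 = 191.988 g.
Weight fraction O = 191.988 / 497.225 = 0.3861.

38.61 wt%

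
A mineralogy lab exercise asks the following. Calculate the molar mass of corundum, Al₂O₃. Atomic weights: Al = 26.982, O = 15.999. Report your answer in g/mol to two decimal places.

101.96 g/mol

M = 2·26.982 + 3·15.999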